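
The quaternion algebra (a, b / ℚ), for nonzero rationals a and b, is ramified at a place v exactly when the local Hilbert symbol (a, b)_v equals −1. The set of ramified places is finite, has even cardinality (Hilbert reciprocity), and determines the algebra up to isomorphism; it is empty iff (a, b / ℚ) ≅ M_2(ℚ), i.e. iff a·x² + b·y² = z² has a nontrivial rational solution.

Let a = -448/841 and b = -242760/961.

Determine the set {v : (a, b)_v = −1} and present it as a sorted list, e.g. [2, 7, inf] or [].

Mod squares: a ≡ -7, b ≡ -210. Check v ∈ {∞, 2, 3, 5, 7, 17, 29, 31}.
v=17: a=17^0·(≡12), b=17^2·(≡3) mod 17; (12|17)=-1, (3|17)=-1; (−1)^{0·2·8}·(-1)^2·(-1)^0 = +1.
v=31: a=31^0·(≡12), b=31^-2·(≡1) mod 31; (12|31)=-1, (1|31)=+1; (−1)^{0·-2·15}·(-1)^-2·(+1)^0 = +1.
v=7: a=7^1·(≡6), b=7^1·(≡6) mod 7; (6|7)=-1, (6|7)=-1; (−1)^{1·1·3}·(-1)^1·(-1)^1 = -1.
v=2: v_2(a)=6, v_2(b)=3; units ≡ 1, 7 (mod 8); ε·ε+αω+βω = 0·1+6·0+3·0 ≡ 0  ⇒  (a,b)_2 = +1.
v=29: a=29^-2·(≡16), b=29^0·(≡7) mod 29; (16|29)=+1, (7|29)=+1; (−1)^{-2·0·14}·(+1)^0·(+1)^-2 = +1.
v=∞: -7 < 0 and -210 < 0  ⇒  (a,b)_∞ = -1.
v=5: a=5^0·(≡2), b=5^1·(≡3) mod 5; (2|5)=-1, (3|5)=-1; (−1)^{0·1·2}·(-1)^1·(-1)^0 = -1.
v=3: a=3^0·(≡2), b=3^1·(≡2) mod 3; (2|3)=-1, (2|3)=-1; (−1)^{0·1·1}·(-1)^1·(-1)^0 = -1.
|Ram(-7, -210)| = 4, even; anisotropic at {3, 5, 7, ∞}.

[3, 5, 7, inf]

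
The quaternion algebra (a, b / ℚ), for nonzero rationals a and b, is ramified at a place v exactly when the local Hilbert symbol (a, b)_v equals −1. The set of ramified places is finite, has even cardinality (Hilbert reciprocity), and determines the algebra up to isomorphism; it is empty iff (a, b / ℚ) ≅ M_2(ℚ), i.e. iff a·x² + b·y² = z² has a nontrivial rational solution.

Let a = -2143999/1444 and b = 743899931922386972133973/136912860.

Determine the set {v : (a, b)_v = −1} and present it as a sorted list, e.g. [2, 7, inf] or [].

Mod squares: a ≡ -17719, b ≡ 712392395. Check v ∈ {∞, 2, 3, 5, 7, 11, 13, 17, 19, 29, 43, 47}.
v=47: a=47^1·(≡31), b=47^3·(≡19) mod 47; (31|47)=-1, (19|47)=-1; (−1)^{1·3·23}·(-1)^3·(-1)^1 = -1.
v=43: a=43^0·(≡13), b=43^-1·(≡23) mod 43; (13|43)=+1, (23|43)=+1; (−1)^{0·-1·21}·(+1)^-1·(+1)^0 = +1.
v=2: v_2(a)=-2, v_2(b)=-2; units ≡ 1, 3 (mod 8); ε·ε+αω+βω = 0·1+-2·1+-2·0 ≡ 0  ⇒  (a,b)_2 = +1.
v=∞: -17719 < 0 and 712392395 > 0  ⇒  (a,b)_∞ = +1.
v=11: a=11^2·(≡8), b=11^5·(≡1) mod 11; (8|11)=-1, (1|11)=+1; (−1)^{2·5·5}·(-1)^5·(+1)^2 = -1.
v=13: a=13^1·(≡8), b=13^5·(≡5) mod 13; (8|13)=-1, (5|13)=-1; (−1)^{1·5·6}·(-1)^5·(-1)^1 = +1.
v=29: a=29^1·(≡21), b=29^3·(≡22) mod 29; (21|29)=-1, (22|29)=+1; (−1)^{1·3·14}·(-1)^3·(+1)^1 = -1.
v=17: a=17^0·(≡10), b=17^3·(≡10) mod 17; (10|17)=-1, (10|17)=-1; (−1)^{0·3·8}·(-1)^3·(-1)^0 = -1.
v=5: a=5^0·(≡4), b=5^-1·(≡4) mod 5; (4|5)=+1, (4|5)=+1; (−1)^{0·-1·2}·(+1)^-1·(+1)^0 = +1.
v=7: a=7^0·(≡5), b=7^-2·(≡2) mod 7; (5|7)=-1, (2|7)=+1; (−1)^{0·-2·3}·(-1)^-2·(+1)^0 = +1.
v=3: a=3^0·(≡2), b=3^-2·(≡2) mod 3; (2|3)=-1, (2|3)=-1; (−1)^{0·-2·1}·(-1)^-2·(-1)^0 = +1.
v=19: a=19^-2·(≡14), b=19^-2·(≡17) mod 19; (14|19)=-1, (17|19)=+1; (−1)^{-2·-2·9}·(-1)^-2·(+1)^-2 = +1.
(-17719, 712392395 / ℚ) ramifies at {11, 17, 29, 47}: a division algebra.

[11, 17, 29, 47]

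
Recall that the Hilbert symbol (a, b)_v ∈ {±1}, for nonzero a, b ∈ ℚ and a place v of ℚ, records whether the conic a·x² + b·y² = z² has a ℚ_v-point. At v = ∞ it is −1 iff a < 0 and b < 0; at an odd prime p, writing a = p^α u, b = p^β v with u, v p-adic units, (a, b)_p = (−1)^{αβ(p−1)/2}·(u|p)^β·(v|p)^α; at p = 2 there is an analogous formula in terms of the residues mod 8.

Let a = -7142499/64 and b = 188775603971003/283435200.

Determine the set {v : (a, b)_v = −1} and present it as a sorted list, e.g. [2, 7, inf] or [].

[7, 17, 19, 29, 41, 47]

(a, b) ≡ (-88179, 167649) mod (ℚ^×)²; places V = {2, 3, 5, 7, 13, 17, 19, 23, 29, 41, 47, ∞}.
(a,b)_19: α=1, u≡10; β=4, v≡10 (mod 19); (10|19)=-1, (10|19)=-1; sign (−1)^0·-1^4·-1^1 = -1.
(a,b)_23: α=0, u≡2; β=2, v≡4 (mod 23); (2|23)=+1, (4|23)=+1; sign (−1)^0·+1^2·+1^0 = +1.
(a,b)_2: α=-6, β=-6; u≡5, v≡1 (mod 8); ε(u)ε(v)=0·0, αω(v)=-6·0, βω(u)=-6·1; sum ≡ 0  ⇒  +1.
(a,b)_41: α=0, u≡28; β=1, v≡22 (mod 41); (28|41)=-1, (22|41)=-1; sign (−1)^0·-1^1·-1^0 = -1.
(a,b)_7: α=1, u≡5; β=2, v≡5 (mod 7); (5|7)=-1, (5|7)=-1; sign (−1)^0·-1^2·-1^1 = -1.
(a,b)_47: α=0, u≡33; β=1, v≡3 (mod 47); (33|47)=-1, (3|47)=+1; sign (−1)^0·-1^1·+1^0 = -1.
(a,b)_29: α=0, u≡19; β=1, v≡14 (mod 29); (19|29)=-1, (14|29)=-1; sign (−1)^0·-1^1·-1^0 = -1.
(a,b)_3: α=5, u≡1; β=-11, v≡2 (mod 3); (1|3)=+1, (2|3)=-1; sign (−1)^1·+1^-11·-1^5 = +1.
(a,b)_∞: sgn(-88179)=−, sgn(167649)=+, so +1.
(a,b)_17: α=1, u≡15; β=0, v≡6 (mod 17); (15|17)=+1, (6|17)=-1; sign (−1)^0·+1^0·-1^1 = -1.
(a,b)_5: α=0, u≡4; β=-2, v≡1 (mod 5); (4|5)=+1, (1|5)=+1; sign (−1)^0·+1^-2·+1^0 = +1.
(a,b)_13: α=1, u≡4; β=0, v≡4 (mod 13); (4|13)=+1, (4|13)=+1; sign (−1)^0·+1^0·+1^1 = +1.
|Ram(-88179, 167649)| = 6, even; anisotropic at {7, 17, 19, 29, 41, 47}.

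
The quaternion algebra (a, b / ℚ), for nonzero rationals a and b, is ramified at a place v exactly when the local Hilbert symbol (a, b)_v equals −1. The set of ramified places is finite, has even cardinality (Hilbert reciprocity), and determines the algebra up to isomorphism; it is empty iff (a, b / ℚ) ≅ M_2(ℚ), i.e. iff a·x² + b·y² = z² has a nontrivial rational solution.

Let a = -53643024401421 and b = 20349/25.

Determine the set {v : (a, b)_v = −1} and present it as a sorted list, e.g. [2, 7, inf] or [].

[3, 17]

Mod squares: a ≡ -741, b ≡ 2261. Check v ∈ {∞, 2, 3, 5, 7, 13, 17, 19}.
v=2: v_2(a)=0, v_2(b)=0; units ≡ 3, 5 (mod 8); ε·ε+αω+βω = 1·0+0·1+0·1 ≡ 0  ⇒  (a,b)_2 = +1.
v=13: a=13^1·(≡6), b=13^0·(≡9) mod 13; (6|13)=-1, (9|13)=+1; (−1)^{1·0·6}·(-1)^0·(+1)^1 = +1.
v=17: a=17^4·(≡10), b=17^1·(≡3) mod 17; (10|17)=-1, (3|17)=-1; (−1)^{4·1·8}·(-1)^1·(-1)^4 = -1.
v=3: a=3^1·(≡2), b=3^2·(≡2) mod 3; (2|3)=-1, (2|3)=-1; (−1)^{1·2·1}·(-1)^2·(-1)^1 = -1.
v=5: a=5^0·(≡4), b=5^-2·(≡4) mod 5; (4|5)=+1, (4|5)=+1; (−1)^{0·-2·2}·(+1)^-2·(+1)^0 = +1.
v=19: a=19^3·(≡2), b=19^1·(≡17) mod 19; (2|19)=-1, (17|19)=+1; (−1)^{3·1·9}·(-1)^1·(+1)^3 = +1.
v=7: a=7^4·(≡2), b=7^1·(≡4) mod 7; (2|7)=+1, (4|7)=+1; (−1)^{4·1·3}·(+1)^1·(+1)^4 = +1.
v=∞: -741 < 0 and 2261 > 0  ⇒  (a,b)_∞ = +1.
|Ram(-741, 2261)| = 2, even; anisotropic at {3, 17}.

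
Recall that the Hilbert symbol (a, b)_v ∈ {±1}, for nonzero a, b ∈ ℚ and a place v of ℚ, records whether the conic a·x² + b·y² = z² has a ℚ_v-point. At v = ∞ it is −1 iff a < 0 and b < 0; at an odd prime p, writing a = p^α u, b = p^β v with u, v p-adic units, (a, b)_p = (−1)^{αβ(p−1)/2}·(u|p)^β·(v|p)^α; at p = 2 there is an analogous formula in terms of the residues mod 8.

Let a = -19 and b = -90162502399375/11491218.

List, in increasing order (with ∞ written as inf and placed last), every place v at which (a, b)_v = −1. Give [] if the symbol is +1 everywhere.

[2, 29, 41, inf]

(a, b) ≡ (-19, -45182) mod (ℚ^×)²; places V = {2, 3, 5, 7, 17, 19, 29, 41, 47, ∞}.
(a,b)_∞: sgn(-19)=−, sgn(-45182)=−, so -1.
(a,b)_41: α=0, u≡22; β=1, v≡20 (mod 41); (22|41)=-1, (20|41)=+1; sign (−1)^0·-1^1·+1^0 = -1.
(a,b)_19: α=1, u≡18; β=5, v≡5 (mod 19); (18|19)=-1, (5|19)=+1; sign (−1)^1·-1^5·+1^1 = +1.
(a,b)_2: α=0, β=-1; u≡5, v≡1 (mod 8); ε(u)ε(v)=0·0, αω(v)=0·0, βω(u)=-1·1; sum ≡ 1  ⇒  -1.
(a,b)_5: α=0, u≡1; β=4, v≡2 (mod 5); (1|5)=+1, (2|5)=-1; sign (−1)^0·+1^4·-1^0 = +1.
(a,b)_3: α=0, u≡2; β=-2, v≡1 (mod 3); (2|3)=-1, (1|3)=+1; sign (−1)^0·-1^-2·+1^0 = +1.
(a,b)_17: α=0, u≡15; β=-2, v≡16 (mod 17); (15|17)=+1, (16|17)=+1; sign (−1)^0·+1^-2·+1^0 = +1.
(a,b)_29: α=0, u≡10; β=1, v≡26 (mod 29); (10|29)=-1, (26|29)=-1; sign (−1)^0·-1^1·-1^0 = -1.
(a,b)_47: α=0, u≡28; β=-2, v≡1 (mod 47); (28|47)=+1, (1|47)=+1; sign (−1)^0·+1^-2·+1^0 = +1.
(a,b)_7: α=0, u≡2; β=2, v≡5 (mod 7); (2|7)=+1, (5|7)=-1; sign (−1)^0·+1^2·-1^0 = +1.
(-19, -45182 / ℚ) ramifies at {2, 29, 41, ∞}: a division algebra.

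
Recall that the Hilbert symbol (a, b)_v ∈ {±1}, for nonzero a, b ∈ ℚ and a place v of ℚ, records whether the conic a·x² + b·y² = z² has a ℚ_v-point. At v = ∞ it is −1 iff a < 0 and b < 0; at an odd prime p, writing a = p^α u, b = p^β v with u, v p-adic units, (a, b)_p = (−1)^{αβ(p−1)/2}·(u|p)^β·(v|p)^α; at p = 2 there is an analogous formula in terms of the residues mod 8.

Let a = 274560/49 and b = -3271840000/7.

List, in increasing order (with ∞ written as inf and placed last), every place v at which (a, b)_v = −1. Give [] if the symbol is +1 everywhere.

[3, 5, 7, 13]

(a, b) ≡ (4290, -7) mod (ℚ^×)²; places V = {2, 3, 5, 7, 11, 13, ∞}.
(a,b)_5: α=1, u≡3; β=4, v≡3 (mod 5); (3|5)=-1, (3|5)=-1; sign (−1)^0·-1^4·-1^1 = -1.
(a,b)_7: α=-2, u≡6; β=-1, v≡5 (mod 7); (6|7)=-1, (5|7)=-1; sign (−1)^0·-1^-1·-1^-2 = -1.
(a,b)_11: α=1, u≡9; β=2, v≡5 (mod 11); (9|11)=+1, (5|11)=+1; sign (−1)^0·+1^2·+1^1 = +1.
(a,b)_2: α=7, β=8; u≡1, v≡1 (mod 8); ε(u)ε(v)=0·0, αω(v)=7·0, βω(u)=8·0; sum ≡ 0  ⇒  +1.
(a,b)_3: α=1, u≡2; β=0, v≡2 (mod 3); (2|3)=-1, (2|3)=-1; sign (−1)^0·-1^0·-1^1 = -1.
(a,b)_∞: sgn(4290)=+, sgn(-7)=−, so +1.
(a,b)_13: α=1, u≡6; β=2, v≡6 (mod 13); (6|13)=-1, (6|13)=-1; sign (−1)^0·-1^2·-1^1 = -1.
Ram(4290, -7) = {3, 5, 7, 13}; no ℚ_3-point on the conic.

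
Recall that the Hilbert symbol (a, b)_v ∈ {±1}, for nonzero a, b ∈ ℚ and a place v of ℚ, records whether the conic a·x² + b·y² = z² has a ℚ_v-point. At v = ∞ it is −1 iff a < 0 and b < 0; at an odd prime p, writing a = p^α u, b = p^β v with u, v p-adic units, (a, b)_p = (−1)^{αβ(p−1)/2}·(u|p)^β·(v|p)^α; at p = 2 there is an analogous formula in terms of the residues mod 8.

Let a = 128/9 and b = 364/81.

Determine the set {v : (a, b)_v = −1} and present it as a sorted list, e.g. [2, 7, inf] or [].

Mod squares: a ≡ 2, b ≡ 91. Check v ∈ {∞, 2, 3, 7, 13}.
v=2: v_2(a)=7, v_2(b)=2; units ≡ 1, 3 (mod 8); ε·ε+αω+βω = 0·1+7·1+2·0 ≡ 1  ⇒  (a,b)_2 = -1.
v=13: a=13^0·(≡7), b=13^1·(≡5) mod 13; (7|13)=-1, (5|13)=-1; (−1)^{0·1·6}·(-1)^1·(-1)^0 = -1.
v=7: a=7^0·(≡1), b=7^1·(≡6) mod 7; (1|7)=+1, (6|7)=-1; (−1)^{0·1·3}·(+1)^1·(-1)^0 = +1.
v=∞: 2 > 0 and 91 > 0  ⇒  (a,b)_∞ = +1.
v=3: a=3^-2·(≡2), b=3^-4·(≡1) mod 3; (2|3)=-1, (1|3)=+1; (−1)^{-2·-4·1}·(-1)^-4·(+1)^-2 = +1.
(2, 91 / ℚ) ramifies at {2, 13}: a division algebra.

[2, 13]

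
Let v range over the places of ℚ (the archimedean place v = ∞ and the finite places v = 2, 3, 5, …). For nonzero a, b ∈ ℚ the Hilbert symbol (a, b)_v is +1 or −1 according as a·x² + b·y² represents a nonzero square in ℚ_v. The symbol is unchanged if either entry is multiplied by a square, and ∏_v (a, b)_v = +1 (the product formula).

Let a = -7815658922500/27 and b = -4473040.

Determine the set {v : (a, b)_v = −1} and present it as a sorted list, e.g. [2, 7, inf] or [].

[3, 5, 11, 17, 23, inf]

Mod squares: a ≡ -3, b ≡ -279565. Check v ∈ {∞, 2, 3, 5, 11, 13, 17, 23}.
v=17: a=17^2·(≡14), b=17^1·(≡6) mod 17; (14|17)=-1, (6|17)=-1; (−1)^{2·1·8}·(-1)^1·(-1)^2 = -1.
v=11: a=11^2·(≡6), b=11^1·(≡8) mod 11; (6|11)=-1, (8|11)=-1; (−1)^{2·1·5}·(-1)^1·(-1)^2 = -1.
v=5: a=5^4·(≡2), b=5^1·(≡2) mod 5; (2|5)=-1, (2|5)=-1; (−1)^{4·1·2}·(-1)^1·(-1)^4 = -1.
v=23: a=23^2·(≡11), b=23^1·(≡8) mod 23; (11|23)=-1, (8|23)=+1; (−1)^{2·1·11}·(-1)^1·(+1)^2 = -1.
v=3: a=3^-3·(≡2), b=3^0·(≡2) mod 3; (2|3)=-1, (2|3)=-1; (−1)^{-3·0·1}·(-1)^0·(-1)^-3 = -1.
v=13: a=13^2·(≡10), b=13^1·(≡4) mod 13; (10|13)=+1, (4|13)=+1; (−1)^{2·1·6}·(+1)^1·(+1)^2 = +1.
v=2: v_2(a)=2, v_2(b)=4; units ≡ 5, 3 (mod 8); ε·ε+αω+βω = 0·1+2·1+4·1 ≡ 0  ⇒  (a,b)_2 = +1.
v=∞: -3 < 0 and -279565 < 0  ⇒  (a,b)_∞ = -1.
(-3, -279565 / ℚ) ramifies at {3, 5, 11, 17, 23, ∞}: a division algebra.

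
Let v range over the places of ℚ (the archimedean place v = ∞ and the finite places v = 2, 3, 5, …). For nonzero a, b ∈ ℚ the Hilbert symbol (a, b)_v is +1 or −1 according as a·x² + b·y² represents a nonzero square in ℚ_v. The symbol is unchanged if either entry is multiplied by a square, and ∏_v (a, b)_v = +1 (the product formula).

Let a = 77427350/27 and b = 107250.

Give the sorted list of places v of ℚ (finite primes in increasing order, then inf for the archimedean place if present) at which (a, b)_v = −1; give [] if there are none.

(a, b) ≡ (1122, 4290) mod (ℚ^×)²; places V = {2, 3, 5, 7, 11, 13, 17, ∞}.
(a,b)_11: α=1, u≡1; β=1, v≡4 (mod 11); (1|11)=+1, (4|11)=+1; sign (−1)^1·+1^1·+1^1 = -1.
(a,b)_13: α=2, u≡4; β=1, v≡8 (mod 13); (4|13)=+1, (8|13)=-1; sign (−1)^0·+1^1·-1^2 = +1.
(a,b)_5: α=2, u≡2; β=3, v≡3 (mod 5); (2|5)=-1, (3|5)=-1; sign (−1)^0·-1^3·-1^2 = -1.
(a,b)_3: α=-3, u≡2; β=1, v≡2 (mod 3); (2|3)=-1, (2|3)=-1; sign (−1)^1·-1^1·-1^-3 = -1.
(a,b)_7: α=2, u≡2; β=0, v≡3 (mod 7); (2|7)=+1, (3|7)=-1; sign (−1)^0·+1^0·-1^2 = +1.
(a,b)_2: α=1, β=1; u≡1, v≡1 (mod 8); ε(u)ε(v)=0·0, αω(v)=1·0, βω(u)=1·0; sum ≡ 0  ⇒  +1.
(a,b)_17: α=1, u≡8; β=0, v≡14 (mod 17); (8|17)=+1, (14|17)=-1; sign (−1)^0·+1^0·-1^1 = -1.
(a,b)_∞: sgn(1122)=+, sgn(4290)=+, so +1.
Ram(1122, 4290) = {3, 5, 11, 17}; no ℚ_3-point on the conic.

[3, 5, 11, 17]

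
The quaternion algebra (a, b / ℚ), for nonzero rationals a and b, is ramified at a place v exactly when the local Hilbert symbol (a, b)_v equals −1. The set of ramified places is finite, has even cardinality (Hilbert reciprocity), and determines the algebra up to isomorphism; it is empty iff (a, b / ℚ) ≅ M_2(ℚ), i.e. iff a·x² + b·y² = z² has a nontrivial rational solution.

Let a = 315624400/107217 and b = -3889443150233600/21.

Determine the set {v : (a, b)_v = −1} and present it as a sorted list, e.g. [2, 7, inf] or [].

[2, 23]

(a, b) ≡ (154077, -28014) mod (ℚ^×)²; places V = {2, 3, 5, 7, 11, 13, 19, 23, 29, ∞}.
(a,b)_13: α=2, u≡12; β=0, v≡10 (mod 13); (12|13)=+1, (10|13)=+1; sign (−1)^0·+1^0·+1^2 = +1.
(a,b)_29: α=1, u≡4; β=3, v≡24 (mod 29); (4|29)=+1, (24|29)=+1; sign (−1)^0·+1^3·+1^1 = +1.
(a,b)_2: α=4, β=19; u≡5, v≡1 (mod 8); ε(u)ε(v)=0·0, αω(v)=4·0, βω(u)=19·1; sum ≡ 1  ⇒  -1.
(a,b)_∞: sgn(154077)=+, sgn(-28014)=−, so +1.
(a,b)_5: α=2, u≡3; β=2, v≡1 (mod 5); (3|5)=-1, (1|5)=+1; sign (−1)^0·-1^2·+1^2 = +1.
(a,b)_19: α=-2, u≡4; β=0, v≡9 (mod 19); (4|19)=+1, (9|19)=+1; sign (−1)^0·+1^0·+1^-2 = +1.
(a,b)_7: α=1, u≡6; β=-1, v≡2 (mod 7); (6|7)=-1, (2|7)=+1; sign (−1)^1·-1^-1·+1^1 = +1.
(a,b)_23: α=1, u≡9; β=3, v≡4 (mod 23); (9|23)=+1, (4|23)=+1; sign (−1)^1·+1^3·+1^1 = -1.
(a,b)_3: α=-3, u≡2; β=-1, v≡1 (mod 3); (2|3)=-1, (1|3)=+1; sign (−1)^1·-1^-1·+1^-3 = +1.
(a,b)_11: α=-1, u≡3; β=0, v≡3 (mod 11); (3|11)=+1, (3|11)=+1; sign (−1)^0·+1^0·+1^-1 = +1.
(154077, -28014 / ℚ) ramifies at {2, 23}: a division algebra.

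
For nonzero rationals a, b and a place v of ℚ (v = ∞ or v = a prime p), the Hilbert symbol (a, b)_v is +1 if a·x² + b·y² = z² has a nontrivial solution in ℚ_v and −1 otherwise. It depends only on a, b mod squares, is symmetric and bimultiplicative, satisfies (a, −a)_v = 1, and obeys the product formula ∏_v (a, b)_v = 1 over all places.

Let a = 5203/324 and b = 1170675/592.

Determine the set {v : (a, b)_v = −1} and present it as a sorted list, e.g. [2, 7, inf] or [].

[2, 37]

Mod squares: a ≡ 43, b ≡ 1591. Check v ∈ {∞, 2, 3, 5, 11, 37, 43}.
v=∞: 43 > 0 and 1591 > 0  ⇒  (a,b)_∞ = +1.
v=11: a=11^2·(≡2), b=11^2·(≡8) mod 11; (2|11)=-1, (8|11)=-1; (−1)^{2·2·5}·(-1)^2·(-1)^2 = +1.
v=43: a=43^1·(≡9), b=43^1·(≡8) mod 43; (9|43)=+1, (8|43)=-1; (−1)^{1·1·21}·(+1)^1·(-1)^1 = +1.
v=5: a=5^0·(≡2), b=5^2·(≡1) mod 5; (2|5)=-1, (1|5)=+1; (−1)^{0·2·2}·(-1)^2·(+1)^0 = +1.
v=3: a=3^-4·(≡1), b=3^2·(≡1) mod 3; (1|3)=+1, (1|3)=+1; (−1)^{-4·2·1}·(+1)^2·(+1)^-4 = +1.
v=37: a=37^0·(≡18), b=37^-1·(≡2) mod 37; (18|37)=-1, (2|37)=-1; (−1)^{0·-1·18}·(-1)^-1·(-1)^0 = -1.
v=2: v_2(a)=-2, v_2(b)=-4; units ≡ 3, 7 (mod 8); ε·ε+αω+βω = 1·1+-2·0+-4·1 ≡ 1  ⇒  (a,b)_2 = -1.
Ram(43, 1591) = {2, 37}; no ℚ_2-point on the conic.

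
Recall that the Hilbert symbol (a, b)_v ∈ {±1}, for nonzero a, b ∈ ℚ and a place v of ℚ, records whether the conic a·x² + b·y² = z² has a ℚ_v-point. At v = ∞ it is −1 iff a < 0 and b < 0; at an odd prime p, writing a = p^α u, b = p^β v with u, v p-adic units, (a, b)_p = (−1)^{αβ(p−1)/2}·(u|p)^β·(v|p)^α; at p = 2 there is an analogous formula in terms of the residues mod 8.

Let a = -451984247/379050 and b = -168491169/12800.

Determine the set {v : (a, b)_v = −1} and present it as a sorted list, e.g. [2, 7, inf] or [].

[2, 3, 23, inf]

Mod squares: a ≡ -966, b ≡ -322. Check v ∈ {∞, 2, 3, 5, 7, 11, 13, 19, 23, 31}.
v=2: v_2(a)=-1, v_2(b)=-9; units ≡ 5, 7 (mod 8); ε·ε+αω+βω = 0·1+-1·0+-9·1 ≡ 1  ⇒  (a,b)_2 = -1.
v=13: a=13^2·(≡3), b=13^0·(≡3) mod 13; (3|13)=+1, (3|13)=+1; (−1)^{2·0·6}·(+1)^0·(+1)^2 = +1.
v=7: a=7^-1·(≡4), b=7^1·(≡3) mod 7; (4|7)=+1, (3|7)=-1; (−1)^{-1·1·3}·(+1)^1·(-1)^-1 = +1.
v=5: a=5^-2·(≡4), b=5^-2·(≡3) mod 5; (4|5)=+1, (3|5)=-1; (−1)^{-2·-2·2}·(+1)^-2·(-1)^-2 = +1.
v=19: a=19^-2·(≡13), b=19^0·(≡4) mod 19; (13|19)=-1, (4|19)=+1; (−1)^{-2·0·9}·(-1)^0·(+1)^-2 = +1.
v=3: a=3^-1·(≡2), b=3^2·(≡2) mod 3; (2|3)=-1, (2|3)=-1; (−1)^{-1·2·1}·(-1)^2·(-1)^-1 = -1.
v=23: a=23^1·(≡1), b=23^1·(≡8) mod 23; (1|23)=+1, (8|23)=+1; (−1)^{1·1·11}·(+1)^1·(+1)^1 = -1.
v=11: a=11^2·(≡6), b=11^2·(≡8) mod 11; (6|11)=-1, (8|11)=-1; (−1)^{2·2·5}·(-1)^2·(-1)^2 = +1.
v=31: a=31^2·(≡29), b=31^2·(≡8) mod 31; (29|31)=-1, (8|31)=+1; (−1)^{2·2·15}·(-1)^2·(+1)^2 = +1.
v=∞: -966 < 0 and -322 < 0  ⇒  (a,b)_∞ = -1.
(-966, -322 / ℚ) ramifies at {2, 3, 23, ∞}: a division algebra.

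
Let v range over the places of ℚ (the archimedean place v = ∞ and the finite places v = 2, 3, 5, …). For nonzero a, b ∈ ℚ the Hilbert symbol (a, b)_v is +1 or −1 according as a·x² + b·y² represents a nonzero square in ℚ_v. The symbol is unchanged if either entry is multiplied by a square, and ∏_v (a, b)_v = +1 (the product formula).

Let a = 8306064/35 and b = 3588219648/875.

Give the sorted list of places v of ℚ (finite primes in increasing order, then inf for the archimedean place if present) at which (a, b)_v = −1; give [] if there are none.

[3, 5, 17, 29]

Mod squares: a ≡ 224315, b ≡ 672945. Check v ∈ {∞, 2, 3, 5, 7, 13, 17, 29}.
v=∞: 224315 > 0 and 672945 > 0  ⇒  (a,b)_∞ = +1.
v=3: a=3^4·(≡2), b=3^7·(≡2) mod 3; (2|3)=-1, (2|3)=-1; (−1)^{4·7·1}·(-1)^7·(-1)^4 = -1.
v=29: a=29^1·(≡2), b=29^1·(≡16) mod 29; (2|29)=-1, (16|29)=+1; (−1)^{1·1·14}·(-1)^1·(+1)^1 = -1.
v=17: a=17^1·(≡12), b=17^1·(≡2) mod 17; (12|17)=-1, (2|17)=+1; (−1)^{1·1·8}·(-1)^1·(+1)^1 = -1.
v=7: a=7^-1·(≡5), b=7^-1·(≡1) mod 7; (5|7)=-1, (1|7)=+1; (−1)^{-1·-1·3}·(-1)^-1·(+1)^-1 = +1.
v=2: v_2(a)=4, v_2(b)=8; units ≡ 3, 1 (mod 8); ε·ε+αω+βω = 1·0+4·0+8·1 ≡ 0  ⇒  (a,b)_2 = +1.
v=13: a=13^1·(≡12), b=13^1·(≡3) mod 13; (12|13)=+1, (3|13)=+1; (−1)^{1·1·6}·(+1)^1·(+1)^1 = +1.
v=5: a=5^-1·(≡2), b=5^-3·(≡4) mod 5; (2|5)=-1, (4|5)=+1; (−1)^{-1·-3·2}·(-1)^-3·(+1)^-1 = -1.
(224315, 672945 / ℚ) ramifies at {3, 5, 17, 29}: a division algebra.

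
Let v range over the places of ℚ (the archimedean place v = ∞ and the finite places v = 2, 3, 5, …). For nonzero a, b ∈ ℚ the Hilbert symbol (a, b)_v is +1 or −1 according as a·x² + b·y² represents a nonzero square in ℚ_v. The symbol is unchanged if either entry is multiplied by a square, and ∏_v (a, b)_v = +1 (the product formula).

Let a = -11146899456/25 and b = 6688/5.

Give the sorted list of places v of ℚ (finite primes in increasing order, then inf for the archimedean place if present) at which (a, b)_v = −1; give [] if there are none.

Mod squares: a ≡ -51, b ≡ 2090. Check v ∈ {∞, 2, 3, 5, 7, 11, 17, 19}.
v=∞: -51 < 0 and 2090 > 0  ⇒  (a,b)_∞ = +1.
v=17: a=17^1·(≡12), b=17^0·(≡15) mod 17; (12|17)=-1, (15|17)=+1; (−1)^{1·0·8}·(-1)^0·(+1)^1 = +1.
v=7: a=7^2·(≡5), b=7^0·(≡2) mod 7; (5|7)=-1, (2|7)=+1; (−1)^{2·0·3}·(-1)^0·(+1)^2 = +1.
v=5: a=5^-2·(≡4), b=5^-1·(≡3) mod 5; (4|5)=+1, (3|5)=-1; (−1)^{-2·-1·2}·(+1)^-1·(-1)^-2 = +1.
v=19: a=19^0·(≡4), b=19^1·(≡2) mod 19; (4|19)=+1, (2|19)=-1; (−1)^{0·1·9}·(+1)^1·(-1)^0 = +1.
v=3: a=3^3·(≡1), b=3^0·(≡2) mod 3; (1|3)=+1, (2|3)=-1; (−1)^{3·0·1}·(+1)^0·(-1)^3 = -1.
v=2: v_2(a)=12, v_2(b)=5; units ≡ 5, 5 (mod 8); ε·ε+αω+βω = 0·0+12·1+5·1 ≡ 1  ⇒  (a,b)_2 = -1.
v=11: a=11^2·(≡9), b=11^1·(≡5) mod 11; (9|11)=+1, (5|11)=+1; (−1)^{2·1·5}·(+1)^1·(+1)^2 = +1.
Ram(-51, 2090) = {2, 3}; no ℚ_2-point on the conic.

[2, 3]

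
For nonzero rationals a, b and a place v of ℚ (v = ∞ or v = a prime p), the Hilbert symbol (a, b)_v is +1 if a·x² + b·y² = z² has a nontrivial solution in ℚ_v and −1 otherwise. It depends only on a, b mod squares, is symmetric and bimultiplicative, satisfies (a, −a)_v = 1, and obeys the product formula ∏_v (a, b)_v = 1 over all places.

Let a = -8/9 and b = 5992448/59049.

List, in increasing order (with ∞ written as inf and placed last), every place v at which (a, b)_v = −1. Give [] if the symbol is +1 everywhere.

(a, b) ≡ (-2, 1463) mod (ℚ^×)²; places V = {2, 3, 7, 11, 19, ∞}.
(a,b)_2: α=3, β=12; u≡7, v≡7 (mod 8); ε(u)ε(v)=1·1, αω(v)=3·0, βω(u)=12·0; sum ≡ 1  ⇒  -1.
(a,b)_7: α=0, u≡3; β=1, v≡5 (mod 7); (3|7)=-1, (5|7)=-1; sign (−1)^0·-1^1·-1^0 = -1.
(a,b)_∞: sgn(-2)=−, sgn(1463)=+, so +1.
(a,b)_11: α=0, u≡4; β=1, v≡4 (mod 11); (4|11)=+1, (4|11)=+1; sign (−1)^0·+1^1·+1^0 = +1.
(a,b)_19: α=0, u≡16; β=1, v≡9 (mod 19); (16|19)=+1, (9|19)=+1; sign (−1)^0·+1^1·+1^0 = +1.
(a,b)_3: α=-2, u≡1; β=-10, v≡2 (mod 3); (1|3)=+1, (2|3)=-1; sign (−1)^0·+1^-10·-1^-2 = +1.
(-2, 1463 / ℚ) ramifies at {2, 7}: a division algebra.

[2, 7]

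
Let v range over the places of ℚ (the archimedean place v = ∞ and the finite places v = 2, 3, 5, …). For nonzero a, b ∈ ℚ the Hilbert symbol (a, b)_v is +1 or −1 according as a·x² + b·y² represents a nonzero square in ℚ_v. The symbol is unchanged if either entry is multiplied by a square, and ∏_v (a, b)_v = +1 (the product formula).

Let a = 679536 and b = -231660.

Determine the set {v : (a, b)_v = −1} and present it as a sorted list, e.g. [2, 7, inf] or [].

[3, 11]

Mod squares: a ≡ 39, b ≡ -715. Check v ∈ {∞, 2, 3, 5, 11, 13}.
v=11: a=11^2·(≡6), b=11^1·(≡5) mod 11; (6|11)=-1, (5|11)=+1; (−1)^{2·1·5}·(-1)^1·(+1)^2 = -1.
v=∞: 39 > 0 and -715 < 0  ⇒  (a,b)_∞ = +1.
v=3: a=3^3·(≡1), b=3^4·(≡2) mod 3; (1|3)=+1, (2|3)=-1; (−1)^{3·4·1}·(+1)^4·(-1)^3 = -1.
v=5: a=5^0·(≡1), b=5^1·(≡3) mod 5; (1|5)=+1, (3|5)=-1; (−1)^{0·1·2}·(+1)^1·(-1)^0 = +1.
v=2: v_2(a)=4, v_2(b)=2; units ≡ 7, 5 (mod 8); ε·ε+αω+βω = 1·0+4·1+2·0 ≡ 0  ⇒  (a,b)_2 = +1.
v=13: a=13^1·(≡12), b=13^1·(≡3) mod 13; (12|13)=+1, (3|13)=+1; (−1)^{1·1·6}·(+1)^1·(+1)^1 = +1.
|Ram(39, -715)| = 2, even; anisotropic at {3, 11}.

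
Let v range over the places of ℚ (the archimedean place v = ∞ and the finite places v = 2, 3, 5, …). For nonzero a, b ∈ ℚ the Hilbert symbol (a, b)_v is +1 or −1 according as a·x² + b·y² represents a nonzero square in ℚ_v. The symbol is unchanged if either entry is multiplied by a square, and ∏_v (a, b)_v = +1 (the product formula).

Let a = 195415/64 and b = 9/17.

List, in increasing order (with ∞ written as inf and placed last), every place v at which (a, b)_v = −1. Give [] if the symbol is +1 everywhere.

Mod squares: a ≡ 1615, b ≡ 17. Check v ∈ {∞, 2, 3, 5, 11, 17, 19}.
v=∞: 1615 > 0 and 17 > 0  ⇒  (a,b)_∞ = +1.
v=17: a=17^1·(≡12), b=17^-1·(≡9) mod 17; (12|17)=-1, (9|17)=+1; (−1)^{1·-1·8}·(-1)^-1·(+1)^1 = -1.
v=3: a=3^0·(≡1), b=3^2·(≡2) mod 3; (1|3)=+1, (2|3)=-1; (−1)^{0·2·1}·(+1)^2·(-1)^0 = +1.
v=5: a=5^1·(≡2), b=5^0·(≡2) mod 5; (2|5)=-1, (2|5)=-1; (−1)^{1·0·2}·(-1)^0·(-1)^1 = -1.
v=2: v_2(a)=-6, v_2(b)=0; units ≡ 7, 1 (mod 8); ε·ε+αω+βω = 1·0+-6·0+0·0 ≡ 0  ⇒  (a,b)_2 = +1.
v=19: a=19^1·(≡9), b=19^0·(≡5) mod 19; (9|19)=+1, (5|19)=+1; (−1)^{1·0·9}·(+1)^0·(+1)^1 = +1.
v=11: a=11^2·(≡1), b=11^0·(≡7) mod 11; (1|11)=+1, (7|11)=-1; (−1)^{2·0·5}·(+1)^0·(-1)^2 = +1.
Ram(1615, 17) = {5, 17}; no ℚ_5-point on the conic.

[5, 17]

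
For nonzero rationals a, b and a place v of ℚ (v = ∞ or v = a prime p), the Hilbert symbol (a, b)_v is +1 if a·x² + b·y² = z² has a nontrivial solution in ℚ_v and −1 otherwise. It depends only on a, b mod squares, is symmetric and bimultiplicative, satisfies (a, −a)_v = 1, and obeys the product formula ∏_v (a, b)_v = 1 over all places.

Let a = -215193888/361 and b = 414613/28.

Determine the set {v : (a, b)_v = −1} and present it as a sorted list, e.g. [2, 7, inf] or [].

Mod squares: a ≡ -30498, b ≡ 3451. Check v ∈ {∞, 2, 3, 7, 13, 17, 19, 23, 29}.
v=7: a=7^2·(≡1), b=7^-1·(≡6) mod 7; (1|7)=+1, (6|7)=-1; (−1)^{2·-1·3}·(+1)^-1·(-1)^2 = +1.
v=13: a=13^1·(≡7), b=13^0·(≡2) mod 13; (7|13)=-1, (2|13)=-1; (−1)^{1·0·6}·(-1)^0·(-1)^1 = -1.
v=3: a=3^3·(≡1), b=3^0·(≡1) mod 3; (1|3)=+1, (1|3)=+1; (−1)^{3·0·1}·(+1)^0·(+1)^3 = +1.
v=19: a=19^-2·(≡17), b=19^0·(≡10) mod 19; (17|19)=+1, (10|19)=-1; (−1)^{-2·0·9}·(+1)^0·(-1)^-2 = +1.
v=2: v_2(a)=5, v_2(b)=-2; units ≡ 7, 3 (mod 8); ε·ε+αω+βω = 1·1+5·1+-2·0 ≡ 0  ⇒  (a,b)_2 = +1.
v=29: a=29^0·(≡27), b=29^3·(≡12) mod 29; (27|29)=-1, (12|29)=-1; (−1)^{0·3·14}·(-1)^3·(-1)^0 = -1.
v=17: a=17^1·(≡2), b=17^1·(≡1) mod 17; (2|17)=+1, (1|17)=+1; (−1)^{1·1·8}·(+1)^1·(+1)^1 = +1.
v=∞: -30498 < 0 and 3451 > 0  ⇒  (a,b)_∞ = +1.
v=23: a=23^1·(≡9), b=23^0·(≡3) mod 23; (9|23)=+1, (3|23)=+1; (−1)^{1·0·11}·(+1)^0·(+1)^1 = +1.
Ram(-30498, 3451) = {13, 29}; no ℚ_13-point on the conic.

[13, 29]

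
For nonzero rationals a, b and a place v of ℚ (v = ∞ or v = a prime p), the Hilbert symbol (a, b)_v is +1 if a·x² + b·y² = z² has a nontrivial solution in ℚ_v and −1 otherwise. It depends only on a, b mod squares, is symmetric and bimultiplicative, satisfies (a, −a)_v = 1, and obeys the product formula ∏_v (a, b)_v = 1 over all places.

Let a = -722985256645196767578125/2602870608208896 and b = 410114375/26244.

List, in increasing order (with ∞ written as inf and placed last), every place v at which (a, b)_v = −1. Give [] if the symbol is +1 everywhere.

[2, 17]

Mod squares: a ≡ -29, b ≡ 5423. Check v ∈ {∞, 2, 3, 5, 7, 11, 17, 29}.
v=5: a=5^10·(≡1), b=5^4·(≡2) mod 5; (1|5)=+1, (2|5)=-1; (−1)^{10·4·2}·(+1)^4·(-1)^10 = +1.
v=∞: -29 < 0 and 5423 > 0  ⇒  (a,b)_∞ = +1.
v=2: v_2(a)=-10, v_2(b)=-2; units ≡ 3, 7 (mod 8); ε·ε+αω+βω = 1·1+-10·0+-2·1 ≡ 1  ⇒  (a,b)_2 = -1.
v=17: a=17^2·(≡14), b=17^1·(≡9) mod 17; (14|17)=-1, (9|17)=+1; (−1)^{2·1·8}·(-1)^1·(+1)^2 = -1.
v=11: a=11^8·(≡1), b=11^3·(≡9) mod 11; (1|11)=+1, (9|11)=+1; (−1)^{8·3·5}·(+1)^3·(+1)^8 = +1.
v=3: a=3^-26·(≡1), b=3^-8·(≡2) mod 3; (1|3)=+1, (2|3)=-1; (−1)^{-26·-8·1}·(+1)^-8·(-1)^-26 = +1.
v=29: a=29^3·(≡20), b=29^1·(≡4) mod 29; (20|29)=+1, (4|29)=+1; (−1)^{3·1·14}·(+1)^1·(+1)^3 = +1.
v=7: a=7^2·(≡5), b=7^0·(≡6) mod 7; (5|7)=-1, (6|7)=-1; (−1)^{2·0·3}·(-1)^0·(-1)^2 = +1.
(-29, 5423 / ℚ) ramifies at {2, 17}: a division algebra.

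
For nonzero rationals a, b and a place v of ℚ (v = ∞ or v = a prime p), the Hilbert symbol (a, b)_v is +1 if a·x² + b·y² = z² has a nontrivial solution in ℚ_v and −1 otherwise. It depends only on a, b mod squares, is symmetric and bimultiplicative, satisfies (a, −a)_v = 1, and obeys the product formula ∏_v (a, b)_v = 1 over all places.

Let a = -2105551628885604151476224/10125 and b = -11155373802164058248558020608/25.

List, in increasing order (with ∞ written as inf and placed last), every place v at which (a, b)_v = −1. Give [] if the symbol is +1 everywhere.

(a, b) ≡ (-80845, -119294882) mod (ℚ^×)²; places V = {2, 3, 5, 7, 11, 13, 17, 19, 23, 29, 31, 37, ∞}.
(a,b)_7: α=2, u≡6; β=1, v≡4 (mod 7); (6|7)=-1, (4|7)=+1; sign (−1)^0·-1^1·+1^2 = -1.
(a,b)_37: α=1, u≡5; β=1, v≡2 (mod 37); (5|37)=-1, (2|37)=-1; sign (−1)^0·-1^1·-1^1 = +1.
(a,b)_29: α=0, u≡16; β=2, v≡10 (mod 29); (16|29)=+1, (10|29)=-1; sign (−1)^0·+1^2·-1^0 = +1.
(a,b)_3: α=-4, u≡2; β=4, v≡1 (mod 3); (2|3)=-1, (1|3)=+1; sign (−1)^0·-1^4·+1^-4 = +1.
(a,b)_19: α=1, u≡6; β=1, v≡5 (mod 19); (6|19)=+1, (5|19)=+1; sign (−1)^1·+1^1·+1^1 = -1.
(a,b)_∞: sgn(-80845)=−, sgn(-119294882)=−, so -1.
(a,b)_13: α=6, u≡5; β=6, v≡6 (mod 13); (5|13)=-1, (6|13)=-1; sign (−1)^0·-1^6·-1^6 = +1.
(a,b)_23: α=1, u≡12; β=1, v≡5 (mod 23); (12|23)=+1, (5|23)=-1; sign (−1)^1·+1^1·-1^1 = +1.
(a,b)_5: α=-3, u≡1; β=-2, v≡2 (mod 5); (1|5)=+1, (2|5)=-1; sign (−1)^0·+1^-2·-1^-3 = -1.
(a,b)_17: α=2, u≡5; β=3, v≡9 (mod 17); (5|17)=-1, (9|17)=+1; sign (−1)^0·-1^3·+1^2 = -1.
(a,b)_2: α=14, β=11; u≡3, v≡7 (mod 8); ε(u)ε(v)=1·1, αω(v)=14·0, βω(u)=11·1; sum ≡ 0  ⇒  +1.
(a,b)_31: α=2, u≡30; β=3, v≡8 (mod 31); (30|31)=-1, (8|31)=+1; sign (−1)^0·-1^3·+1^2 = -1.
(a,b)_11: α=2, u≡1; β=0, v≡7 (mod 11); (1|11)=+1, (7|11)=-1; sign (−1)^0·+1^0·-1^2 = +1.
Ram(-80845, -119294882) = {5, 7, 17, 19, 31, ∞}; no ℚ_5-point on the conic.

[5, 7, 17, 19, 31, inf]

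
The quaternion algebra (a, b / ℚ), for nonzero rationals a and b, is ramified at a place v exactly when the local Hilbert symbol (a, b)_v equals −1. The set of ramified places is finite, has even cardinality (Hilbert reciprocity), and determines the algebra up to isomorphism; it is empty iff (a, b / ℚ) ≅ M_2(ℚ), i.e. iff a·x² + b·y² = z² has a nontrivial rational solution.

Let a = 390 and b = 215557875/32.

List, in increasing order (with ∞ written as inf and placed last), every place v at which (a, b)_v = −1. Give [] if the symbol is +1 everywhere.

[2, 5]

Mod squares: a ≡ 390, b ≡ 6630. Check v ∈ {∞, 2, 3, 5, 13, 17}.
v=∞: 390 > 0 and 6630 > 0  ⇒  (a,b)_∞ = +1.
v=2: v_2(a)=1, v_2(b)=-5; units ≡ 3, 3 (mod 8); ε·ε+αω+βω = 1·1+1·1+-5·1 ≡ 1  ⇒  (a,b)_2 = -1.
v=13: a=13^1·(≡4), b=13^1·(≡3) mod 13; (4|13)=+1, (3|13)=+1; (−1)^{1·1·6}·(+1)^1·(+1)^1 = +1.
v=17: a=17^0·(≡16), b=17^3·(≡1) mod 17; (16|17)=+1, (1|17)=+1; (−1)^{0·3·8}·(+1)^3·(+1)^0 = +1.
v=3: a=3^1·(≡1), b=3^3·(≡2) mod 3; (1|3)=+1, (2|3)=-1; (−1)^{1·3·1}·(+1)^3·(-1)^1 = +1.
v=5: a=5^1·(≡3), b=5^3·(≡4) mod 5; (3|5)=-1, (4|5)=+1; (−1)^{1·3·2}·(-1)^3·(+1)^1 = -1.
(390, 6630 / ℚ) ramifies at {2, 5}: a division algebra.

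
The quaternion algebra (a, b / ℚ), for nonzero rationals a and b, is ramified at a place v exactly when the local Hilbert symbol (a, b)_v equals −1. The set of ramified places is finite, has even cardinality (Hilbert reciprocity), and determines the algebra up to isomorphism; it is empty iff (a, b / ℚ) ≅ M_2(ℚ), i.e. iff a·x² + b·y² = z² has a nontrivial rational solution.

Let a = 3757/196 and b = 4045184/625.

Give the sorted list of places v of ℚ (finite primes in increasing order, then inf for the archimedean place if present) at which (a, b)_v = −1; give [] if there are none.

[2, 11]

(a, b) ≡ (13, 374) mod (ℚ^×)²; places V = {2, 5, 7, 11, 13, 17, ∞}.
(a,b)_17: α=2, u≡9; β=1, v≡12 (mod 17); (9|17)=+1, (12|17)=-1; sign (−1)^0·+1^1·-1^2 = +1.
(a,b)_2: α=-2, β=7; u≡5, v≡3 (mod 8); ε(u)ε(v)=0·1, αω(v)=-2·1, βω(u)=7·1; sum ≡ 1  ⇒  -1.
(a,b)_∞: sgn(13)=+, sgn(374)=+, so +1.
(a,b)_7: α=-2, u≡3; β=0, v≡5 (mod 7); (3|7)=-1, (5|7)=-1; sign (−1)^0·-1^0·-1^-2 = +1.
(a,b)_13: α=1, u≡3; β=2, v≡3 (mod 13); (3|13)=+1, (3|13)=+1; sign (−1)^0·+1^2·+1^1 = +1.
(a,b)_11: α=0, u≡8; β=1, v≡4 (mod 11); (8|11)=-1, (4|11)=+1; sign (−1)^0·-1^1·+1^0 = -1.
(a,b)_5: α=0, u≡2; β=-4, v≡4 (mod 5); (2|5)=-1, (4|5)=+1; sign (−1)^0·-1^-4·+1^0 = +1.
(13, 374 / ℚ) ramifies at {2, 11}: a division algebra.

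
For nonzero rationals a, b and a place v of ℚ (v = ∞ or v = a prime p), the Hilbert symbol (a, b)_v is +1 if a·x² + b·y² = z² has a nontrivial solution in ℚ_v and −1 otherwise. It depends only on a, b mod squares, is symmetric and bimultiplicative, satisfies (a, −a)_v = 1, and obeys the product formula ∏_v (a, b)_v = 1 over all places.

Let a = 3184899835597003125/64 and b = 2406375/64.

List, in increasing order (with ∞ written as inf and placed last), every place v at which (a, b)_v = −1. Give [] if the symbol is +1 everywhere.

[3, 7, 23, 31]

Mod squares: a ≡ 13750205, b ≡ 10695. Check v ∈ {∞, 2, 3, 5, 7, 19, 23, 29, 31}.
v=19: a=19^1·(≡17), b=19^0·(≡9) mod 19; (17|19)=+1, (9|19)=+1; (−1)^{1·0·9}·(+1)^0·(+1)^1 = +1.
v=29: a=29^1·(≡5), b=29^0·(≡7) mod 29; (5|29)=+1, (7|29)=+1; (−1)^{1·0·14}·(+1)^0·(+1)^1 = +1.
v=7: a=7^1·(≡6), b=7^0·(≡6) mod 7; (6|7)=-1, (6|7)=-1; (−1)^{1·0·3}·(-1)^0·(-1)^1 = -1.
v=5: a=5^5·(≡4), b=5^3·(≡4) mod 5; (4|5)=+1, (4|5)=+1; (−1)^{5·3·2}·(+1)^3·(+1)^5 = +1.
v=23: a=23^3·(≡20), b=23^1·(≡5) mod 23; (20|23)=-1, (5|23)=-1; (−1)^{3·1·11}·(-1)^1·(-1)^3 = -1.
v=3: a=3^6·(≡2), b=3^3·(≡1) mod 3; (2|3)=-1, (1|3)=+1; (−1)^{6·3·1}·(-1)^3·(+1)^6 = -1.
v=2: v_2(a)=-6, v_2(b)=-6; units ≡ 5, 7 (mod 8); ε·ε+αω+βω = 0·1+-6·0+-6·1 ≡ 0  ⇒  (a,b)_2 = +1.
v=∞: 13750205 > 0 and 10695 > 0  ⇒  (a,b)_∞ = +1.
v=31: a=31^3·(≡2), b=31^1·(≡16) mod 31; (2|31)=+1, (16|31)=+1; (−1)^{3·1·15}·(+1)^1·(+1)^3 = -1.
|Ram(13750205, 10695)| = 4, even; anisotropic at {3, 7, 23, 31}.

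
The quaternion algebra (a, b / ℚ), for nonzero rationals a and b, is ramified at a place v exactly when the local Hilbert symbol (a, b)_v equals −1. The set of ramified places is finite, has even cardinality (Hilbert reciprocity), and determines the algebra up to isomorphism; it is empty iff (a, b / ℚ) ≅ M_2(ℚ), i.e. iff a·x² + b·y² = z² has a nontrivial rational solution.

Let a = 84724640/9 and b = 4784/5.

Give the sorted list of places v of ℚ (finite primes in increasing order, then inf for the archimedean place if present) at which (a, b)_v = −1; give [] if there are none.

(a, b) ≡ (10010, 1495) mod (ℚ^×)²; places V = {2, 3, 5, 7, 11, 13, 23, ∞}.
(a,b)_23: α=2, u≡14; β=1, v≡14 (mod 23); (14|23)=-1, (14|23)=-1; sign (−1)^0·-1^1·-1^2 = -1.
(a,b)_∞: sgn(10010)=+, sgn(1495)=+, so +1.
(a,b)_13: α=1, u≡9; β=1, v≡6 (mod 13); (9|13)=+1, (6|13)=-1; sign (−1)^0·+1^1·-1^1 = -1.
(a,b)_2: α=5, β=4; u≡5, v≡7 (mod 8); ε(u)ε(v)=0·1, αω(v)=5·0, βω(u)=4·1; sum ≡ 0  ⇒  +1.
(a,b)_11: α=1, u≡2; β=0, v≡2 (mod 11); (2|11)=-1, (2|11)=-1; sign (−1)^0·-1^0·-1^1 = -1.
(a,b)_3: α=-2, u≡2; β=0, v≡1 (mod 3); (2|3)=-1, (1|3)=+1; sign (−1)^0·-1^0·+1^-2 = +1.
(a,b)_5: α=1, u≡2; β=-1, v≡4 (mod 5); (2|5)=-1, (4|5)=+1; sign (−1)^0·-1^-1·+1^1 = -1.
(a,b)_7: α=1, u≡1; β=0, v≡2 (mod 7); (1|7)=+1, (2|7)=+1; sign (−1)^0·+1^0·+1^1 = +1.
(10010, 1495 / ℚ) ramifies at {5, 11, 13, 23}: a division algebra.

[5, 11, 13, 23]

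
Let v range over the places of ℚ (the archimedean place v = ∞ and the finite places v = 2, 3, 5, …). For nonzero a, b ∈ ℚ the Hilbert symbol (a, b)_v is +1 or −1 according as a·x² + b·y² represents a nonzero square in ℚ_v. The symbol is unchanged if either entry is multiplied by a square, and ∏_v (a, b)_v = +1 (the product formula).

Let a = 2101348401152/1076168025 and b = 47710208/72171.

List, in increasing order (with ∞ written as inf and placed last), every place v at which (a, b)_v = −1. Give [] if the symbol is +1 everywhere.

[11, 13]

(a, b) ≡ (2, 2002) mod (ℚ^×)²; places V = {2, 3, 5, 7, 11, 13, ∞}.
(a,b)_∞: sgn(2)=+, sgn(2002)=+, so +1.
(a,b)_7: α=2, u≡1; β=1, v≡5 (mod 7); (1|7)=+1, (5|7)=-1; sign (−1)^0·+1^1·-1^2 = +1.
(a,b)_5: α=-2, u≡2; β=0, v≡3 (mod 5); (2|5)=-1, (3|5)=-1; sign (−1)^0·-1^0·-1^-2 = +1.
(a,b)_11: α=2, u≡2; β=-1, v≡8 (mod 11); (2|11)=-1, (8|11)=-1; sign (−1)^0·-1^-1·-1^2 = -1.
(a,b)_3: α=-16, u≡2; β=-8, v≡1 (mod 3); (2|3)=-1, (1|3)=+1; sign (−1)^0·-1^-8·+1^-16 = +1.
(a,b)_2: α=21, β=19; u≡1, v≡1 (mod 8); ε(u)ε(v)=0·0, αω(v)=21·0, βω(u)=19·0; sum ≡ 0  ⇒  +1.
(a,b)_13: α=2, u≡7; β=1, v≡8 (mod 13); (7|13)=-1, (8|13)=-1; sign (−1)^0·-1^1·-1^2 = -1.
Ram(2, 2002) = {11, 13}; no ℚ_11-point on the conic.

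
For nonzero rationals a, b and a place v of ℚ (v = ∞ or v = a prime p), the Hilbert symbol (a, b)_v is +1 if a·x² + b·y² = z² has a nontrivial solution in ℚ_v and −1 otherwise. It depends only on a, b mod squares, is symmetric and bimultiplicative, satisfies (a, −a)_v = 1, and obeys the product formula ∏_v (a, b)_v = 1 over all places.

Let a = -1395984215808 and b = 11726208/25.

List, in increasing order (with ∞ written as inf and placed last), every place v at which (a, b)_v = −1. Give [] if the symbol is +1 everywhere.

Mod squares: a ≡ -87, b ≡ 2262. Check v ∈ {∞, 2, 3, 5, 7, 13, 29}.
v=3: a=3^3·(≡1), b=3^5·(≡1) mod 3; (1|3)=+1, (1|3)=+1; (−1)^{3·5·1}·(+1)^5·(+1)^3 = -1.
v=13: a=13^2·(≡1), b=13^1·(≡2) mod 13; (1|13)=+1, (2|13)=-1; (−1)^{2·1·6}·(+1)^1·(-1)^2 = +1.
v=∞: -87 < 0 and 2262 > 0  ⇒  (a,b)_∞ = +1.
v=2: v_2(a)=8, v_2(b)=7; units ≡ 1, 3 (mod 8); ε·ε+αω+βω = 0·1+8·1+7·0 ≡ 0  ⇒  (a,b)_2 = +1.
v=29: a=29^3·(≡14), b=29^1·(≡6) mod 29; (14|29)=-1, (6|29)=+1; (−1)^{3·1·14}·(-1)^1·(+1)^3 = -1.
v=5: a=5^0·(≡2), b=5^-2·(≡3) mod 5; (2|5)=-1, (3|5)=-1; (−1)^{0·-2·2}·(-1)^-2·(-1)^0 = +1.
v=7: a=7^2·(≡4), b=7^0·(≡1) mod 7; (4|7)=+1, (1|7)=+1; (−1)^{2·0·3}·(+1)^0·(+1)^2 = +1.
Ram(-87, 2262) = {3, 29}; no ℚ_3-point on the conic.

[3, 29]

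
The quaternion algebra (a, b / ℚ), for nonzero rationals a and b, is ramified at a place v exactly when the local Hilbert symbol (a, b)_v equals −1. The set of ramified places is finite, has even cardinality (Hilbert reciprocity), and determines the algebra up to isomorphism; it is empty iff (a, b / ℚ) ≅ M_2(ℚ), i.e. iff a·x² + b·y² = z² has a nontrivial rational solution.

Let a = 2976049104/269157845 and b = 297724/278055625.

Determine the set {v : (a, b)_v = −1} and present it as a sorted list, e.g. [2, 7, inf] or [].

(a, b) ≡ (7905, 31) mod (ℚ^×)²; places V = {2, 3, 5, 7, 11, 17, 23, 29, 31, ∞}.
(a,b)_31: α=1, u≡10; β=1, v≡20 (mod 31); (10|31)=+1, (20|31)=+1; sign (−1)^1·+1^1·+1^1 = -1.
(a,b)_23: α=-2, u≡16; β=-2, v≡2 (mod 23); (16|23)=+1, (2|23)=+1; sign (−1)^0·+1^-2·+1^-2 = +1.
(a,b)_17: α=1, u≡14; β=0, v≡5 (mod 17); (14|17)=-1, (5|17)=-1; sign (−1)^0·-1^0·-1^1 = -1.
(a,b)_29: α=-2, u≡26; β=-2, v≡12 (mod 29); (26|29)=-1, (12|29)=-1; sign (−1)^0·-1^-2·-1^-2 = +1.
(a,b)_11: α=-2, u≡2; β=0, v≡9 (mod 11); (2|11)=-1, (9|11)=+1; sign (−1)^0·-1^0·+1^-2 = +1.
(a,b)_3: α=1, u≡1; β=0, v≡1 (mod 3); (1|3)=+1, (1|3)=+1; sign (−1)^0·+1^0·+1^1 = +1.
(a,b)_∞: sgn(7905)=+, sgn(31)=+, so +1.
(a,b)_2: α=4, β=2; u≡1, v≡7 (mod 8); ε(u)ε(v)=0·1, αω(v)=4·0, βω(u)=2·0; sum ≡ 0  ⇒  +1.
(a,b)_5: α=-1, u≡1; β=-4, v≡1 (mod 5); (1|5)=+1, (1|5)=+1; sign (−1)^0·+1^-4·+1^-1 = +1.
(a,b)_7: α=6, u≡1; β=4, v≡5 (mod 7); (1|7)=+1, (5|7)=-1; sign (−1)^0·+1^4·-1^6 = +1.
(7905, 31 / ℚ) ramifies at {17, 31}: a division algebra.

[17, 31]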